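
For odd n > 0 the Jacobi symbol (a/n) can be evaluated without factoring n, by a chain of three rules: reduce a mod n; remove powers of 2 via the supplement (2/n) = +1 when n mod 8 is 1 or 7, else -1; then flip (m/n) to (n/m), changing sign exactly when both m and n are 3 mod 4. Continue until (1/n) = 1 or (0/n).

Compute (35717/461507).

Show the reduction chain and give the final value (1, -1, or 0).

-1

reciprocity: (35717/461507) = +1·(461507/35717) since 35717 mod 4 = 1, 461507 mod 4 = 3; sign now +1
(461507/35717) = (32903/35717)   [reduce mod 35717]
reciprocity: (32903/35717) = +1·(35717/32903) since 32903 mod 4 = 3, 35717 mod 4 = 1; sign now +1
(35717/32903) = (2814/32903)   [reduce mod 32903]
2814 = 2^1·1407; (2/32903) = +1 since 32903 mod 8 = 7, so (2814/32903) = (+1)^1·(1407/32903); sign now +1
reciprocity: (1407/32903) = -1·(32903/1407) since 1407 mod 4 = 3, 32903 mod 4 = 3; sign now -1
(32903/1407) = (542/1407)   [reduce mod 1407]
542 = 2^1·271; (2/1407) = +1 since 1407 mod 8 = 7, so (542/1407) = (+1)^1·(271/1407); sign now -1
reciprocity: (271/1407) = -1·(1407/271) since 271 mod 4 = 3, 1407 mod 4 = 3; sign now +1
(1407/271) = (52/271)   [reduce mod 271]
52 = 2^2·13; (2/271) = +1 since 271 mod 8 = 7, so (52/271) = (+1)^2·(13/271); sign now +1
reciprocity: (13/271) = +1·(271/13) since 13 mod 4 = 1, 271 mod 4 = 3; sign now +1
(271/13) = (11/13)   [reduce mod 13]
reciprocity: (11/13) = +1·(13/11) since 11 mod 4 = 3, 13 mod 4 = 1; sign now +1
(13/11) = (2/11)   [reduce mod 11]
2 = 2^1·1; (2/11) = -1 since 11 mod 8 = 3, so (2/11) = (-1)^1·(1/11); sign now -1
(1/11) = 1; final value = sign = -1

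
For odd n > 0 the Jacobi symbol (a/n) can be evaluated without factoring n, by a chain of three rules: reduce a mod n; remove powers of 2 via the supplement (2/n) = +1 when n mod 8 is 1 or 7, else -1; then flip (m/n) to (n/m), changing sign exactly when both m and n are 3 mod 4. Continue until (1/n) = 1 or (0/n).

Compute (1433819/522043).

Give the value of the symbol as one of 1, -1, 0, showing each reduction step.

1

(1433819/522043): 1433819 mod 522043 = 389733, so (1433819/522043) = (389733/522043)
flip (389733/522043) -> (522043/389733): both odd, 389733 mod 4 = 1, 522043 mod 4 = 3, so the flip contributes +1; sign now +1
(522043/389733): 522043 mod 389733 = 132310, so (522043/389733) = (132310/389733)
factor out 2^1: 132310 = 2^1·66155; with 389733 mod 8 = 5, (2/389733) = -1; sign now -1; continue with (66155/389733)
flip (66155/389733) -> (389733/66155): both odd, 66155 mod 4 = 3, 389733 mod 4 = 1, so the flip contributes +1; sign now -1
(389733/66155): 389733 mod 66155 = 58958, so (389733/66155) = (58958/66155)
factor out 2^1: 58958 = 2^1·29479; with 66155 mod 8 = 3, (2/66155) = -1; sign now +1; continue with (29479/66155)
flip (29479/66155) -> (66155/29479): both odd, 29479 mod 4 = 3, 66155 mod 4 = 3, so the flip contributes -1; sign now -1
(66155/29479): 66155 mod 29479 = 7197, so (66155/29479) = (7197/29479)
flip (7197/29479) -> (29479/7197): both odd, 7197 mod 4 = 1, 29479 mod 4 = 3, so the flip contributes +1; sign now -1
(29479/7197): 29479 mod 7197 = 691, so (29479/7197) = (691/7197)
flip (691/7197) -> (7197/691): both odd, 691 mod 4 = 3, 7197 mod 4 = 1, so the flip contributes +1; sign now -1
(7197/691): 7197 mod 691 = 287, so (7197/691) = (287/691)
flip (287/691) -> (691/287): both odd, 287 mod 4 = 3, 691 mod 4 = 3, so the flip contributes -1; sign now +1
(691/287): 691 mod 287 = 117, so (691/287) = (117/287)
flip (117/287) -> (287/117): both odd, 117 mod 4 = 1, 287 mod 4 = 3, so the flip contributes +1; sign now +1
(287/117): 287 mod 117 = 53, so (287/117) = (53/117)
flip (53/117) -> (117/53): both odd, 53 mod 4 = 1, 117 mod 4 = 1, so the flip contributes +1; sign now +1
(117/53): 117 mod 53 = 11, so (117/53) = (11/53)
flip (11/53) -> (53/11): both odd, 11 mod 4 = 3, 53 mod 4 = 1, so the flip contributes +1; sign now +1
(53/11): 53 mod 11 = 9, so (53/11) = (9/11)
flip (9/11) -> (11/9): both odd, 9 mod 4 = 1, 11 mod 4 = 3, so the flip contributes +1; sign now +1
(11/9): 11 mod 9 = 2, so (11/9) = (2/9)
factor out 2^1: 2 = 2^1·1; with 9 mod 8 = 1, (2/9) = +1; sign now +1; continue with (1/9)
reached (1/9) = 1, so the symbol is +1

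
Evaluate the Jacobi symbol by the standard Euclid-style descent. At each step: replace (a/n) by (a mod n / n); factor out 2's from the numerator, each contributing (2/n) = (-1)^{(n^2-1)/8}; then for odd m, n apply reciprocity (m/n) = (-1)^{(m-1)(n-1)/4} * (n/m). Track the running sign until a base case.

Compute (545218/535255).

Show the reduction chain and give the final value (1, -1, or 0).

0

(545218/535255) = (9963/535255)   [reduce mod 535255]
reciprocity: (9963/535255) = -1·(535255/9963) since 9963 mod 4 = 3, 535255 mod 4 = 3; sign now -1
(535255/9963) = (7216/9963)   [reduce mod 9963]
7216 = 2^4·451; (2/9963) = -1 since 9963 mod 8 = 3, so (7216/9963) = (-1)^4·(451/9963); sign now -1
reciprocity: (451/9963) = -1·(9963/451) since 451 mod 4 = 3, 9963 mod 4 = 3; sign now +1
(9963/451) = (41/451)   [reduce mod 451]
reciprocity: (41/451) = +1·(451/41) since 41 mod 4 = 1, 451 mod 4 = 3; sign now +1
(451/41) = (0/41)   [reduce mod 41]
(0/41) = 0   [gcd(a, n) > 1]; final value = 0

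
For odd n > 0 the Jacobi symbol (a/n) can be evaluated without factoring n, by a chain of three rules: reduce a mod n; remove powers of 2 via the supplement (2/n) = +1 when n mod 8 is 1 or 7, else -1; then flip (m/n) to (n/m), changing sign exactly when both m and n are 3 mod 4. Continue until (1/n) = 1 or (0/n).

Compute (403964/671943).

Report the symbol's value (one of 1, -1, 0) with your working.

1

403964 = 2^2·100991; (2/671943) = +1 since 671943 mod 8 = 7, so (403964/671943) = (+1)^2·(100991/671943); sign now +1
reciprocity: (100991/671943) = -1·(671943/100991) since 100991 mod 4 = 3, 671943 mod 4 = 3; sign now -1
(671943/100991) = (65997/100991)   [reduce mod 100991]
reciprocity: (65997/100991) = +1·(100991/65997) since 65997 mod 4 = 1, 100991 mod 4 = 3; sign now -1
(100991/65997) = (34994/65997)   [reduce mod 65997]
34994 = 2^1·17497; (2/65997) = -1 since 65997 mod 8 = 5, so (34994/65997) = (-1)^1·(17497/65997); sign now +1
reciprocity: (17497/65997) = +1·(65997/17497) since 17497 mod 4 = 1, 65997 mod 4 = 1; sign now +1
(65997/17497) = (13506/17497)   [reduce mod 17497]
13506 = 2^1·6753; (2/17497) = +1 since 17497 mod 8 = 1, so (13506/17497) = (+1)^1·(6753/17497); sign now +1
reciprocity: (6753/17497) = +1·(17497/6753) since 6753 mod 4 = 1, 17497 mod 4 = 1; sign now +1
(17497/6753) = (3991/6753)   [reduce mod 6753]
reciprocity: (3991/6753) = +1·(6753/3991) since 3991 mod 4 = 3, 6753 mod 4 = 1; sign now +1
(6753/3991) = (2762/3991)   [reduce mod 3991]
2762 = 2^1·1381; (2/3991) = +1 since 3991 mod 8 = 7, so (2762/3991) = (+1)^1·(1381/3991); sign now +1
reciprocity: (1381/3991) = +1·(3991/1381) since 1381 mod 4 = 1, 3991 mod 4 = 3; sign now +1
(3991/1381) = (1229/1381)   [reduce mod 1381]
reciprocity: (1229/1381) = +1·(1381/1229) since 1229 mod 4 = 1, 1381 mod 4 = 1; sign now +1
(1381/1229) = (152/1229)   [reduce mod 1229]
152 = 2^3·19; (2/1229) = -1 since 1229 mod 8 = 5, so (152/1229) = (-1)^3·(19/1229); sign now -1
reciprocity: (19/1229) = +1·(1229/19) since 19 mod 4 = 3, 1229 mod 4 = 1; sign now -1
(1229/19) = (13/19)   [reduce mod 19]
reciprocity: (13/19) = +1·(19/13) since 13 mod 4 = 1, 19 mod 4 = 3; sign now -1
(19/13) = (6/13)   [reduce mod 13]
6 = 2^1·3; (2/13) = -1 since 13 mod 8 = 5, so (6/13) = (-1)^1·(3/13); sign now +1
reciprocity: (3/13) = +1·(13/3) since 3 mod 4 = 3, 13 mod 4 = 1; sign now +1
(13/3) = (1/3)   [reduce mod 3]
(1/3) = 1; final value = sign = +1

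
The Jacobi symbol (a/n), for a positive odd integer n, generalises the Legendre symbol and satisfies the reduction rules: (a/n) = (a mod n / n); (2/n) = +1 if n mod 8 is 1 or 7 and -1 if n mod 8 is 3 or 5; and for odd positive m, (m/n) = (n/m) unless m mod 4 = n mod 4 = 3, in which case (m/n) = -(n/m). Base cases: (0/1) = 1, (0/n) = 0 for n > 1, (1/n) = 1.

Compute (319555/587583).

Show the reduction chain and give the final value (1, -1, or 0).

-1

reciprocity: (319555/587583) = -1·(587583/319555) since 319555 mod 4 = 3, 587583 mod 4 = 3; sign now -1
(587583/319555) = (268028/319555)   [reduce mod 319555]
268028 = 2^2·67007; (2/319555) = -1 since 319555 mod 8 = 3, so (268028/319555) = (-1)^2·(67007/319555); sign now -1
reciprocity: (67007/319555) = -1·(319555/67007) since 67007 mod 4 = 3, 319555 mod 4 = 3; sign now +1
(319555/67007) = (51527/67007)   [reduce mod 67007]
reciprocity: (51527/67007) = -1·(67007/51527) since 51527 mod 4 = 3, 67007 mod 4 = 3; sign now -1
(67007/51527) = (15480/51527)   [reduce mod 51527]
15480 = 2^3·1935; (2/51527) = +1 since 51527 mod 8 = 7, so (15480/51527) = (+1)^3·(1935/51527); sign now -1
reciprocity: (1935/51527) = -1·(51527/1935) since 1935 mod 4 = 3, 51527 mod 4 = 3; sign now +1
(51527/1935) = (1217/1935)   [reduce mod 1935]
reciprocity: (1217/1935) = +1·(1935/1217) since 1217 mod 4 = 1, 1935 mod 4 = 3; sign now +1
(1935/1217) = (718/1217)   [reduce mod 1217]
718 = 2^1·359; (2/1217) = +1 since 1217 mod 8 = 1, so (718/1217) = (+1)^1·(359/1217); sign now +1
reciprocity: (359/1217) = +1·(1217/359) since 359 mod 4 = 3, 1217 mod 4 = 1; sign now +1
(1217/359) = (140/359)   [reduce mod 359]
140 = 2^2·35; (2/359) = +1 since 359 mod 8 = 7, so (140/359) = (+1)^2·(35/359); sign now +1
reciprocity: (35/359) = -1·(359/35) since 35 mod 4 = 3, 359 mod 4 = 3; sign now -1
(359/35) = (9/35)   [reduce mod 35]
reciprocity: (9/35) = +1·(35/9) since 9 mod 4 = 1, 35 mod 4 = 3; sign now -1
(35/9) = (8/9)   [reduce mod 9]
8 = 2^3·1; (2/9) = +1 since 9 mod 8 = 1, so (8/9) = (+1)^3·(1/9); sign now -1
(1/9) = 1; final value = sign = -1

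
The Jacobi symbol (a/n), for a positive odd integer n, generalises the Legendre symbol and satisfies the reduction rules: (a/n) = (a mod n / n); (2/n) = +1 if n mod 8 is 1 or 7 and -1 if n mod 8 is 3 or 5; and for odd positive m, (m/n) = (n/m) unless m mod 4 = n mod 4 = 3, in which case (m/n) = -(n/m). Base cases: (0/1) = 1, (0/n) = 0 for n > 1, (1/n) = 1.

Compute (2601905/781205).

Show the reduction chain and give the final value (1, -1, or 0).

0

(2601905/781205) = (258290/781205)   [reduce mod 781205]
258290 = 2^1·129145; (2/781205) = -1 since 781205 mod 8 = 5, so (258290/781205) = (-1)^1·(129145/781205); sign now -1
reciprocity: (129145/781205) = +1·(781205/129145) since 129145 mod 4 = 1, 781205 mod 4 = 1; sign now -1
(781205/129145) = (6335/129145)   [reduce mod 129145]
reciprocity: (6335/129145) = +1·(129145/6335) since 6335 mod 4 = 3, 129145 mod 4 = 1; sign now -1
(129145/6335) = (2445/6335)   [reduce mod 6335]
reciprocity: (2445/6335) = +1·(6335/2445) since 2445 mod 4 = 1, 6335 mod 4 = 3; sign now -1
(6335/2445) = (1445/2445)   [reduce mod 2445]
reciprocity: (1445/2445) = +1·(2445/1445) since 1445 mod 4 = 1, 2445 mod 4 = 1; sign now -1
(2445/1445) = (1000/1445)   [reduce mod 1445]
1000 = 2^3·125; (2/1445) = -1 since 1445 mod 8 = 5, so (1000/1445) = (-1)^3·(125/1445); sign now +1
reciprocity: (125/1445) = +1·(1445/125) since 125 mod 4 = 1, 1445 mod 4 = 1; sign now +1
(1445/125) = (70/125)   [reduce mod 125]
70 = 2^1·35; (2/125) = -1 since 125 mod 8 = 5, so (70/125) = (-1)^1·(35/125); sign now -1
reciprocity: (35/125) = +1·(125/35) since 35 mod 4 = 3, 125 mod 4 = 1; sign now -1
(125/35) = (20/35)   [reduce mod 35]
20 = 2^2·5; (2/35) = -1 since 35 mod 8 = 3, so (20/35) = (-1)^2·(5/35); sign now -1
reciprocity: (5/35) = +1·(35/5) since 5 mod 4 = 1, 35 mod 4 = 3; sign now -1
(35/5) = (0/5)   [reduce mod 5]
(0/5) = 0   [gcd(a, n) > 1]; final value = 0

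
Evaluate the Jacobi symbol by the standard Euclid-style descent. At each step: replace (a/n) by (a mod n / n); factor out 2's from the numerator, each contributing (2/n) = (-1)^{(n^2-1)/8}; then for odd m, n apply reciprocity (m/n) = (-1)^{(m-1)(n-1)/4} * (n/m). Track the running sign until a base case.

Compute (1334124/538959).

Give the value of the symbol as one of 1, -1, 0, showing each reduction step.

0

(1334124/538959): 1334124 mod 538959 = 256206, so (1334124/538959) = (256206/538959)
factor out 2^1: 256206 = 2^1·128103; with 538959 mod 8 = 7, (2/538959) = +1; sign now +1; continue with (128103/538959)
flip (128103/538959) -> (538959/128103): both odd, 128103 mod 4 = 3, 538959 mod 4 = 3, so the flip contributes -1; sign now -1
(538959/128103): 538959 mod 128103 = 26547, so (538959/128103) = (26547/128103)
flip (26547/128103) -> (128103/26547): both odd, 26547 mod 4 = 3, 128103 mod 4 = 3, so the flip contributes -1; sign now +1
(128103/26547): 128103 mod 26547 = 21915, so (128103/26547) = (21915/26547)
flip (21915/26547) -> (26547/21915): both odd, 21915 mod 4 = 3, 26547 mod 4 = 3, so the flip contributes -1; sign now -1
(26547/21915): 26547 mod 21915 = 4632, so (26547/21915) = (4632/21915)
factor out 2^3: 4632 = 2^3·579; with 21915 mod 8 = 3, (2/21915) = -1; sign now +1; continue with (579/21915)
flip (579/21915) -> (21915/579): both odd, 579 mod 4 = 3, 21915 mod 4 = 3, so the flip contributes -1; sign now -1
(21915/579): 21915 mod 579 = 492, so (21915/579) = (492/579)
factor out 2^2: 492 = 2^2·123; with 579 mod 8 = 3, (2/579) = -1; sign now -1; continue with (123/579)
flip (123/579) -> (579/123): both odd, 123 mod 4 = 3, 579 mod 4 = 3, so the flip contributes -1; sign now +1
(579/123): 579 mod 123 = 87, so (579/123) = (87/123)
flip (87/123) -> (123/87): both odd, 87 mod 4 = 3, 123 mod 4 = 3, so the flip contributes -1; sign now -1
(123/87): 123 mod 87 = 36, so (123/87) = (36/87)
factor out 2^2: 36 = 2^2·9; with 87 mod 8 = 7, (2/87) = +1; sign now -1; continue with (9/87)
flip (9/87) -> (87/9): both odd, 9 mod 4 = 1, 87 mod 4 = 3, so the flip contributes +1; sign now -1
(87/9): 87 mod 9 = 6, so (87/9) = (6/9)
factor out 2^1: 6 = 2^1·3; with 9 mod 8 = 1, (2/9) = +1; sign now -1; continue with (3/9)
flip (3/9) -> (9/3): both odd, 3 mod 4 = 3, 9 mod 4 = 1, so the flip contributes +1; sign now -1
(9/3): 9 mod 3 = 0, so (9/3) = (0/3)
reached (0/3); gcd(a, n) > 1, so (0/3) = 0 and the symbol is 0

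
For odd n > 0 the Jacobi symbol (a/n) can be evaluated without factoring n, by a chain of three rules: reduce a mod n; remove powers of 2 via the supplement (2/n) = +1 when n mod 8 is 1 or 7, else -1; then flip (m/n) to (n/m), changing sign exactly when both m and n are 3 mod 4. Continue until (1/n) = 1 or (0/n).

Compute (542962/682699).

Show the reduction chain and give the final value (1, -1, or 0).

factor out 2^1: 542962 = 2^1·271481; with 682699 mod 8 = 3, (2/682699) = -1; sign now -1; continue with (271481/682699)
flip (271481/682699) -> (682699/271481): both odd, 271481 mod 4 = 1, 682699 mod 4 = 3, so the flip contributes +1; sign now -1
(682699/271481): 682699 mod 271481 = 139737, so (682699/271481) = (139737/271481)
flip (139737/271481) -> (271481/139737): both odd, 139737 mod 4 = 1, 271481 mod 4 = 1, so the flip contributes +1; sign now -1
(271481/139737): 271481 mod 139737 = 131744, so (271481/139737) = (131744/139737)
factor out 2^5: 131744 = 2^5·4117; with 139737 mod 8 = 1, (2/139737) = +1; sign now -1; continue with (4117/139737)
flip (4117/139737) -> (139737/4117): both odd, 4117 mod 4 = 1, 139737 mod 4 = 1, so the flip contributes +1; sign now -1
(139737/4117): 139737 mod 4117 = 3876, so (139737/4117) = (3876/4117)
factor out 2^2: 3876 = 2^2·969; with 4117 mod 8 = 5, (2/4117) = -1; sign now -1; continue with (969/4117)
flip (969/4117) -> (4117/969): both odd, 969 mod 4 = 1, 4117 mod 4 = 1, so the flip contributes +1; sign now -1
(4117/969): 4117 mod 969 = 241, so (4117/969) = (241/969)
flip (241/969) -> (969/241): both odd, 241 mod 4 = 1, 969 mod 4 = 1, so the flip contributes +1; sign now -1
(969/241): 969 mod 241 = 5, so (969/241) = (5/241)
flip (5/241) -> (241/5): both odd, 5 mod 4 = 1, 241 mod 4 = 1, so the flip contributes +1; sign now -1
(241/5): 241 mod 5 = 1, so (241/5) = (1/5)
reached (1/5) = 1, so the symbol is -1

-1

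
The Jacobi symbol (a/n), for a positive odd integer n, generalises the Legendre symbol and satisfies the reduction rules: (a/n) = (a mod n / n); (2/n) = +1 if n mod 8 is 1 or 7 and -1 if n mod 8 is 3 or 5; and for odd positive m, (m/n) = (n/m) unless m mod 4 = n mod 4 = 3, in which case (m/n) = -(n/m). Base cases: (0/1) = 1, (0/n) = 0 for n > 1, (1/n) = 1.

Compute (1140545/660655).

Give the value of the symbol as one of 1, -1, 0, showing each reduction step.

0

(1140545/660655): 1140545 mod 660655 = 479890, so (1140545/660655) = (479890/660655)
factor out 2^1: 479890 = 2^1·239945; with 660655 mod 8 = 7, (2/660655) = +1; sign now +1; continue with (239945/660655)
flip (239945/660655) -> (660655/239945): both odd, 239945 mod 4 = 1, 660655 mod 4 = 3, so the flip contributes +1; sign now +1
(660655/239945): 660655 mod 239945 = 180765, so (660655/239945) = (180765/239945)
flip (180765/239945) -> (239945/180765): both odd, 180765 mod 4 = 1, 239945 mod 4 = 1, so the flip contributes +1; sign now +1
(239945/180765): 239945 mod 180765 = 59180, so (239945/180765) = (59180/180765)
factor out 2^2: 59180 = 2^2·14795; with 180765 mod 8 = 5, (2/180765) = -1; sign now +1; continue with (14795/180765)
flip (14795/180765) -> (180765/14795): both odd, 14795 mod 4 = 3, 180765 mod 4 = 1, so the flip contributes +1; sign now +1
(180765/14795): 180765 mod 14795 = 3225, so (180765/14795) = (3225/14795)
flip (3225/14795) -> (14795/3225): both odd, 3225 mod 4 = 1, 14795 mod 4 = 3, so the flip contributes +1; sign now +1
(14795/3225): 14795 mod 3225 = 1895, so (14795/3225) = (1895/3225)
flip (1895/3225) -> (3225/1895): both odd, 1895 mod 4 = 3, 3225 mod 4 = 1, so the flip contributes +1; sign now +1
(3225/1895): 3225 mod 1895 = 1330, so (3225/1895) = (1330/1895)
factor out 2^1: 1330 = 2^1·665; with 1895 mod 8 = 7, (2/1895) = +1; sign now +1; continue with (665/1895)
flip (665/1895) -> (1895/665): both odd, 665 mod 4 = 1, 1895 mod 4 = 3, so the flip contributes +1; sign now +1
(1895/665): 1895 mod 665 = 565, so (1895/665) = (565/665)
flip (565/665) -> (665/565): both odd, 565 mod 4 = 1, 665 mod 4 = 1, so the flip contributes +1; sign now +1
(665/565): 665 mod 565 = 100, so (665/565) = (100/565)
factor out 2^2: 100 = 2^2·25; with 565 mod 8 = 5, (2/565) = -1; sign now +1; continue with (25/565)
flip (25/565) -> (565/25): both odd, 25 mod 4 = 1, 565 mod 4 = 1, so the flip contributes +1; sign now +1
(565/25): 565 mod 25 = 15, so (565/25) = (15/25)
flip (15/25) -> (25/15): both odd, 15 mod 4 = 3, 25 mod 4 = 1, so the flip contributes +1; sign now +1
(25/15): 25 mod 15 = 10, so (25/15) = (10/15)
factor out 2^1: 10 = 2^1·5; with 15 mod 8 = 7, (2/15) = +1; sign now +1; continue with (5/15)
flip (5/15) -> (15/5): both odd, 5 mod 4 = 1, 15 mod 4 = 3, so the flip contributes +1; sign now +1
(15/5): 15 mod 5 = 0, so (15/5) = (0/5)
reached (0/5); gcd(a, n) > 1, so (0/5) = 0 and the symbol is 0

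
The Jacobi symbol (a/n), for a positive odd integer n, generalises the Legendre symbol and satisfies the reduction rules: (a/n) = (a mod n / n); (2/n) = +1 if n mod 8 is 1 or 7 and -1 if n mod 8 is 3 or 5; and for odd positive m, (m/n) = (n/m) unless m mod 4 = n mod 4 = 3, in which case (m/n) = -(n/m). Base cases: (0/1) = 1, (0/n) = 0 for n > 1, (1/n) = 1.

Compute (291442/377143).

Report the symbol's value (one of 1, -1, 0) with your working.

291442 = 2^1·145721; (2/377143) = +1 since 377143 mod 8 = 7, so (291442/377143) = (+1)^1·(145721/377143); sign now +1
reciprocity: (145721/377143) = +1·(377143/145721) since 145721 mod 4 = 1, 377143 mod 4 = 3; sign now +1
(377143/145721) = (85701/145721)   [reduce mod 145721]
reciprocity: (85701/145721) = +1·(145721/85701) since 85701 mod 4 = 1, 145721 mod 4 = 1; sign now +1
(145721/85701) = (60020/85701)   [reduce mod 85701]
60020 = 2^2·15005; (2/85701) = -1 since 85701 mod 8 = 5, so (60020/85701) = (-1)^2·(15005/85701); sign now +1
reciprocity: (15005/85701) = +1·(85701/15005) since 15005 mod 4 = 1, 85701 mod 4 = 1; sign now +1
(85701/15005) = (10676/15005)   [reduce mod 15005]
10676 = 2^2·2669; (2/15005) = -1 since 15005 mod 8 = 5, so (10676/15005) = (-1)^2·(2669/15005); sign now +1
reciprocity: (2669/15005) = +1·(15005/2669) since 2669 mod 4 = 1, 15005 mod 4 = 1; sign now +1
(15005/2669) = (1660/2669)   [reduce mod 2669]
1660 = 2^2·415; (2/2669) = -1 since 2669 mod 8 = 5, so (1660/2669) = (-1)^2·(415/2669); sign now +1
reciprocity: (415/2669) = +1·(2669/415) since 415 mod 4 = 3, 2669 mod 4 = 1; sign now +1
(2669/415) = (179/415)   [reduce mod 415]
reciprocity: (179/415) = -1·(415/179) since 179 mod 4 = 3, 415 mod 4 = 3; sign now -1
(415/179) = (57/179)   [reduce mod 179]
reciprocity: (57/179) = +1·(179/57) since 57 mod 4 = 1, 179 mod 4 = 3; sign now -1
(179/57) = (8/57)   [reduce mod 57]
8 = 2^3·1; (2/57) = +1 since 57 mod 8 = 1, so (8/57) = (+1)^3·(1/57); sign now -1
(1/57) = 1; final value = sign = -1

-1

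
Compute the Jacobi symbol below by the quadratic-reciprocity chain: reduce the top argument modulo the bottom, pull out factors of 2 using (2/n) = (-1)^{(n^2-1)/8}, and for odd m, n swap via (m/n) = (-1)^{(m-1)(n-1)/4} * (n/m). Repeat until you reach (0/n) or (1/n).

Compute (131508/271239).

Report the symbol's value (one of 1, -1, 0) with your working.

0

factor out 2^2: 131508 = 2^2·32877; with 271239 mod 8 = 7, (2/271239) = +1; sign now +1; continue with (32877/271239)
flip (32877/271239) -> (271239/32877): both odd, 32877 mod 4 = 1, 271239 mod 4 = 3, so the flip contributes +1; sign now +1
(271239/32877): 271239 mod 32877 = 8223, so (271239/32877) = (8223/32877)
flip (8223/32877) -> (32877/8223): both odd, 8223 mod 4 = 3, 32877 mod 4 = 1, so the flip contributes +1; sign now +1
(32877/8223): 32877 mod 8223 = 8208, so (32877/8223) = (8208/8223)
factor out 2^4: 8208 = 2^4·513; with 8223 mod 8 = 7, (2/8223) = +1; sign now +1; continue with (513/8223)
flip (513/8223) -> (8223/513): both odd, 513 mod 4 = 1, 8223 mod 4 = 3, so the flip contributes +1; sign now +1
(8223/513): 8223 mod 513 = 15, so (8223/513) = (15/513)
flip (15/513) -> (513/15): both odd, 15 mod 4 = 3, 513 mod 4 = 1, so the flip contributes +1; sign now +1
(513/15): 513 mod 15 = 3, so (513/15) = (3/15)
flip (3/15) -> (15/3): both odd, 3 mod 4 = 3, 15 mod 4 = 3, so the flip contributes -1; sign now -1
(15/3): 15 mod 3 = 0, so (15/3) = (0/3)
reached (0/3); gcd(a, n) > 1, so (0/3) = 0 and the symbol is 0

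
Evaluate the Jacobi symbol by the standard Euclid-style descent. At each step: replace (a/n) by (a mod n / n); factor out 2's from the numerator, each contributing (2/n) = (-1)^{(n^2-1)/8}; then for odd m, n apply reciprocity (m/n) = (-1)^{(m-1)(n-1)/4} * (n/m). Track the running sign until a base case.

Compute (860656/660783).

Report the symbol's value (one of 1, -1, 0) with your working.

-1

(860656/660783) = (199873/660783)   [reduce mod 660783]
reciprocity: (199873/660783) = +1·(660783/199873) since 199873 mod 4 = 1, 660783 mod 4 = 3; sign now +1
(660783/199873) = (61164/199873)   [reduce mod 199873]
61164 = 2^2·15291; (2/199873) = +1 since 199873 mod 8 = 1, so (61164/199873) = (+1)^2·(15291/199873); sign now +1
reciprocity: (15291/199873) = +1·(199873/15291) since 15291 mod 4 = 3, 199873 mod 4 = 1; sign now +1
(199873/15291) = (1090/15291)   [reduce mod 15291]
1090 = 2^1·545; (2/15291) = -1 since 15291 mod 8 = 3, so (1090/15291) = (-1)^1·(545/15291); sign now -1
reciprocity: (545/15291) = +1·(15291/545) since 545 mod 4 = 1, 15291 mod 4 = 3; sign now -1
(15291/545) = (31/545)   [reduce mod 545]
reciprocity: (31/545) = +1·(545/31) since 31 mod 4 = 3, 545 mod 4 = 1; sign now -1
(545/31) = (18/31)   [reduce mod 31]
18 = 2^1·9; (2/31) = +1 since 31 mod 8 = 7, so (18/31) = (+1)^1·(9/31); sign now -1
reciprocity: (9/31) = +1·(31/9) since 9 mod 4 = 1, 31 mod 4 = 3; sign now -1
(31/9) = (4/9)   [reduce mod 9]
4 = 2^2·1; (2/9) = +1 since 9 mod 8 = 1, so (4/9) = (+1)^2·(1/9); sign now -1
(1/9) = 1; final value = sign = -1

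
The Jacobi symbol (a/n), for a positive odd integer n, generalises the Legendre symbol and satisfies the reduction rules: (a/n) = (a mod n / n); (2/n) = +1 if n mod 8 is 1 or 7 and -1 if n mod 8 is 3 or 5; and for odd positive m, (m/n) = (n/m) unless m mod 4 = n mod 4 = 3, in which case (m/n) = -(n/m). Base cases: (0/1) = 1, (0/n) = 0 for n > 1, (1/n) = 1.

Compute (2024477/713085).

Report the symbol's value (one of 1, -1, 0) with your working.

(2024477/713085) = (598307/713085)   [reduce mod 713085]
reciprocity: (598307/713085) = +1·(713085/598307) since 598307 mod 4 = 3, 713085 mod 4 = 1; sign now +1
(713085/598307) = (114778/598307)   [reduce mod 598307]
114778 = 2^1·57389; (2/598307) = -1 since 598307 mod 8 = 3, so (114778/598307) = (-1)^1·(57389/598307); sign now -1
reciprocity: (57389/598307) = +1·(598307/57389) since 57389 mod 4 = 1, 598307 mod 4 = 3; sign now -1
(598307/57389) = (24417/57389)   [reduce mod 57389]
reciprocity: (24417/57389) = +1·(57389/24417) since 24417 mod 4 = 1, 57389 mod 4 = 1; sign now -1
(57389/24417) = (8555/24417)   [reduce mod 24417]
reciprocity: (8555/24417) = +1·(24417/8555) since 8555 mod 4 = 3, 24417 mod 4 = 1; sign now -1
(24417/8555) = (7307/8555)   [reduce mod 8555]
reciprocity: (7307/8555) = -1·(8555/7307) since 7307 mod 4 = 3, 8555 mod 4 = 3; sign now +1
(8555/7307) = (1248/7307)   [reduce mod 7307]
1248 = 2^5·39; (2/7307) = -1 since 7307 mod 8 = 3, so (1248/7307) = (-1)^5·(39/7307); sign now -1
reciprocity: (39/7307) = -1·(7307/39) since 39 mod 4 = 3, 7307 mod 4 = 3; sign now +1
(7307/39) = (14/39)   [reduce mod 39]
14 = 2^1·7; (2/39) = +1 since 39 mod 8 = 7, so (14/39) = (+1)^1·(7/39); sign now +1
reciprocity: (7/39) = -1·(39/7) since 7 mod 4 = 3, 39 mod 4 = 3; sign now -1
(39/7) = (4/7)   [reduce mod 7]
4 = 2^2·1; (2/7) = +1 since 7 mod 8 = 7, so (4/7) = (+1)^2·(1/7); sign now -1
(1/7) = 1; final value = sign = -1

-1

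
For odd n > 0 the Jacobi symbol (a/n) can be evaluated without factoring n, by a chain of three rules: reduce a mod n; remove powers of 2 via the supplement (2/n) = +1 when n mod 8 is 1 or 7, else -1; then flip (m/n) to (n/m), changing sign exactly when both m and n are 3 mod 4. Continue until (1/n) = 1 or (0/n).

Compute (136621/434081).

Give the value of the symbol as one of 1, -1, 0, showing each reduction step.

-1

reciprocity: (136621/434081) = +1·(434081/136621) since 136621 mod 4 = 1, 434081 mod 4 = 1; sign now +1
(434081/136621) = (24218/136621)   [reduce mod 136621]
24218 = 2^1·12109; (2/136621) = -1 since 136621 mod 8 = 5, so (24218/136621) = (-1)^1·(12109/136621); sign now -1
reciprocity: (12109/136621) = +1·(136621/12109) since 12109 mod 4 = 1, 136621 mod 4 = 1; sign now -1
(136621/12109) = (3422/12109)   [reduce mod 12109]
3422 = 2^1·1711; (2/12109) = -1 since 12109 mod 8 = 5, so (3422/12109) = (-1)^1·(1711/12109); sign now +1
reciprocity: (1711/12109) = +1·(12109/1711) since 1711 mod 4 = 3, 12109 mod 4 = 1; sign now +1
(12109/1711) = (132/1711)   [reduce mod 1711]
132 = 2^2·33; (2/1711) = +1 since 1711 mod 8 = 7, so (132/1711) = (+1)^2·(33/1711); sign now +1
reciprocity: (33/1711) = +1·(1711/33) since 33 mod 4 = 1, 1711 mod 4 = 3; sign now +1
(1711/33) = (28/33)   [reduce mod 33]
28 = 2^2·7; (2/33) = +1 since 33 mod 8 = 1, so (28/33) = (+1)^2·(7/33); sign now +1
reciprocity: (7/33) = +1·(33/7) since 7 mod 4 = 3, 33 mod 4 = 1; sign now +1
(33/7) = (5/7)   [reduce mod 7]
reciprocity: (5/7) = +1·(7/5) since 5 mod 4 = 1, 7 mod 4 = 3; sign now +1
(7/5) = (2/5)   [reduce mod 5]
2 = 2^1·1; (2/5) = -1 since 5 mod 8 = 5, so (2/5) = (-1)^1·(1/5); sign now -1
(1/5) = 1; final value = sign = -1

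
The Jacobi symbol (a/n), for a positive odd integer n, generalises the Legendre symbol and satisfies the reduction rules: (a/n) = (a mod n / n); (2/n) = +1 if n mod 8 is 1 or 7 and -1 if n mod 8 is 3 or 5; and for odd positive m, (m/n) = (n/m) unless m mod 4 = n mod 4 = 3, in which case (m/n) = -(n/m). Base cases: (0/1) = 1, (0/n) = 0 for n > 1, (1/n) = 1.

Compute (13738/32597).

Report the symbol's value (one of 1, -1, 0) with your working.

factor out 2^1: 13738 = 2^1·6869; with 32597 mod 8 = 5, (2/32597) = -1; sign now -1; continue with (6869/32597)
flip (6869/32597) -> (32597/6869): both odd, 6869 mod 4 = 1, 32597 mod 4 = 1, so the flip contributes +1; sign now -1
(32597/6869): 32597 mod 6869 = 5121, so (32597/6869) = (5121/6869)
flip (5121/6869) -> (6869/5121): both odd, 5121 mod 4 = 1, 6869 mod 4 = 1, so the flip contributes +1; sign now -1
(6869/5121): 6869 mod 5121 = 1748, so (6869/5121) = (1748/5121)
factor out 2^2: 1748 = 2^2·437; with 5121 mod 8 = 1, (2/5121) = +1; sign now -1; continue with (437/5121)
flip (437/5121) -> (5121/437): both odd, 437 mod 4 = 1, 5121 mod 4 = 1, so the flip contributes +1; sign now -1
(5121/437): 5121 mod 437 = 314, so (5121/437) = (314/437)
factor out 2^1: 314 = 2^1·157; with 437 mod 8 = 5, (2/437) = -1; sign now +1; continue with (157/437)
flip (157/437) -> (437/157): both odd, 157 mod 4 = 1, 437 mod 4 = 1, so the flip contributes +1; sign now +1
(437/157): 437 mod 157 = 123, so (437/157) = (123/157)
flip (123/157) -> (157/123): both odd, 123 mod 4 = 3, 157 mod 4 = 1, so the flip contributes +1; sign now +1
(157/123): 157 mod 123 = 34, so (157/123) = (34/123)
factor out 2^1: 34 = 2^1·17; with 123 mod 8 = 3, (2/123) = -1; sign now -1; continue with (17/123)
flip (17/123) -> (123/17): both odd, 17 mod 4 = 1, 123 mod 4 = 3, so the flip contributes +1; sign now -1
(123/17): 123 mod 17 = 4, so (123/17) = (4/17)
factor out 2^2: 4 = 2^2·1; with 17 mod 8 = 1, (2/17) = +1; sign now -1; continue with (1/17)
reached (1/17) = 1, so the symbol is -1

-1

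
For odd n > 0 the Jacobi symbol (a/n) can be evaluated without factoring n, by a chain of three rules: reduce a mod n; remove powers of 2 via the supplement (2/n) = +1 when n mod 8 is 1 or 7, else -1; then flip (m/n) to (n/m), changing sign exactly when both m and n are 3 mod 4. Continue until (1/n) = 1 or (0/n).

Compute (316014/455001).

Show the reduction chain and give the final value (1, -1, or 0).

0

316014 = 2^1·158007; (2/455001) = +1 since 455001 mod 8 = 1, so (316014/455001) = (+1)^1·(158007/455001); sign now +1
reciprocity: (158007/455001) = +1·(455001/158007) since 158007 mod 4 = 3, 455001 mod 4 = 1; sign now +1
(455001/158007) = (138987/158007)   [reduce mod 158007]
reciprocity: (138987/158007) = -1·(158007/138987) since 138987 mod 4 = 3, 158007 mod 4 = 3; sign now -1
(158007/138987) = (19020/138987)   [reduce mod 138987]
19020 = 2^2·4755; (2/138987) = -1 since 138987 mod 8 = 3, so (19020/138987) = (-1)^2·(4755/138987); sign now -1
reciprocity: (4755/138987) = -1·(138987/4755) since 4755 mod 4 = 3, 138987 mod 4 = 3; sign now +1
(138987/4755) = (1092/4755)   [reduce mod 4755]
1092 = 2^2·273; (2/4755) = -1 since 4755 mod 8 = 3, so (1092/4755) = (-1)^2·(273/4755); sign now +1
reciprocity: (273/4755) = +1·(4755/273) since 273 mod 4 = 1, 4755 mod 4 = 3; sign now +1
(4755/273) = (114/273)   [reduce mod 273]
114 = 2^1·57; (2/273) = +1 since 273 mod 8 = 1, so (114/273) = (+1)^1·(57/273); sign now +1
reciprocity: (57/273) = +1·(273/57) since 57 mod 4 = 1, 273 mod 4 = 1; sign now +1
(273/57) = (45/57)   [reduce mod 57]
reciprocity: (45/57) = +1·(57/45) since 45 mod 4 = 1, 57 mod 4 = 1; sign now +1
(57/45) = (12/45)   [reduce mod 45]
12 = 2^2·3; (2/45) = -1 since 45 mod 8 = 5, so (12/45) = (-1)^2·(3/45); sign now +1
reciprocity: (3/45) = +1·(45/3) since 3 mod 4 = 3, 45 mod 4 = 1; sign now +1
(45/3) = (0/3)   [reduce mod 3]
(0/3) = 0   [gcd(a, n) > 1]; final value = 0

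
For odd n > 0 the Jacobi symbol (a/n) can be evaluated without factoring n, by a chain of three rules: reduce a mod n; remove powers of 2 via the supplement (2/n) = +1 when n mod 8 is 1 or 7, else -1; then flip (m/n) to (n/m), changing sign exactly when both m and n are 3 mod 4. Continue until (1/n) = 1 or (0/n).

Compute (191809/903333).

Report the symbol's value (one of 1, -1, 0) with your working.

1

reciprocity: (191809/903333) = +1·(903333/191809) since 191809 mod 4 = 1, 903333 mod 4 = 1; sign now +1
(903333/191809) = (136097/191809)   [reduce mod 191809]
reciprocity: (136097/191809) = +1·(191809/136097) since 136097 mod 4 = 1, 191809 mod 4 = 1; sign now +1
(191809/136097) = (55712/136097)   [reduce mod 136097]
55712 = 2^5·1741; (2/136097) = +1 since 136097 mod 8 = 1, so (55712/136097) = (+1)^5·(1741/136097); sign now +1
reciprocity: (1741/136097) = +1·(136097/1741) since 1741 mod 4 = 1, 136097 mod 4 = 1; sign now +1
(136097/1741) = (299/1741)   [reduce mod 1741]
reciprocity: (299/1741) = +1·(1741/299) since 299 mod 4 = 3, 1741 mod 4 = 1; sign now +1
(1741/299) = (246/299)   [reduce mod 299]
246 = 2^1·123; (2/299) = -1 since 299 mod 8 = 3, so (246/299) = (-1)^1·(123/299); sign now -1
reciprocity: (123/299) = -1·(299/123) since 123 mod 4 = 3, 299 mod 4 = 3; sign now +1
(299/123) = (53/123)   [reduce mod 123]
reciprocity: (53/123) = +1·(123/53) since 53 mod 4 = 1, 123 mod 4 = 3; sign now +1
(123/53) = (17/53)   [reduce mod 53]
reciprocity: (17/53) = +1·(53/17) since 17 mod 4 = 1, 53 mod 4 = 1; sign now +1
(53/17) = (2/17)   [reduce mod 17]
2 = 2^1·1; (2/17) = +1 since 17 mod 8 = 1, so (2/17) = (+1)^1·(1/17); sign now +1
(1/17) = 1; final value = sign = +1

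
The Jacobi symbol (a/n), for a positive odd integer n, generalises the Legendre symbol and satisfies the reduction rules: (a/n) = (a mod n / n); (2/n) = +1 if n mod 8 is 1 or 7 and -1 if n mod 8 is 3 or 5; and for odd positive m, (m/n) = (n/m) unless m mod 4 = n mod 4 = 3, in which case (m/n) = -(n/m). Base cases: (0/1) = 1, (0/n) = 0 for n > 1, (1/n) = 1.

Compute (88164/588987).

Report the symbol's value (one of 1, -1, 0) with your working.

88164 = 2^2·22041; (2/588987) = -1 since 588987 mod 8 = 3, so (88164/588987) = (-1)^2·(22041/588987); sign now +1
reciprocity: (22041/588987) = +1·(588987/22041) since 22041 mod 4 = 1, 588987 mod 4 = 3; sign now +1
(588987/22041) = (15921/22041)   [reduce mod 22041]
reciprocity: (15921/22041) = +1·(22041/15921) since 15921 mod 4 = 1, 22041 mod 4 = 1; sign now +1
(22041/15921) = (6120/15921)   [reduce mod 15921]
6120 = 2^3·765; (2/15921) = +1 since 15921 mod 8 = 1, so (6120/15921) = (+1)^3·(765/15921); sign now +1
reciprocity: (765/15921) = +1·(15921/765) since 765 mod 4 = 1, 15921 mod 4 = 1; sign now +1
(15921/765) = (621/765)   [reduce mod 765]
reciprocity: (621/765) = +1·(765/621) since 621 mod 4 = 1, 765 mod 4 = 1; sign now +1
(765/621) = (144/621)   [reduce mod 621]
144 = 2^4·9; (2/621) = -1 since 621 mod 8 = 5, so (144/621) = (-1)^4·(9/621); sign now +1
reciprocity: (9/621) = +1·(621/9) since 9 mod 4 = 1, 621 mod 4 = 1; sign now +1
(621/9) = (0/9)   [reduce mod 9]
(0/9) = 0   [gcd(a, n) > 1]; final value = 0

0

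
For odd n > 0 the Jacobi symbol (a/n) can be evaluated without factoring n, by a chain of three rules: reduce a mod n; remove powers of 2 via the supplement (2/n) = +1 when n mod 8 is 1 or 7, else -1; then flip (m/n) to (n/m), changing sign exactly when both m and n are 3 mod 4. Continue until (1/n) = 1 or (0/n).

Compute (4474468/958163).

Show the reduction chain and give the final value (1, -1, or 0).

(4474468/958163) = (641816/958163)   [reduce mod 958163]
641816 = 2^3·80227; (2/958163) = -1 since 958163 mod 8 = 3, so (641816/958163) = (-1)^3·(80227/958163); sign now -1
reciprocity: (80227/958163) = -1·(958163/80227) since 80227 mod 4 = 3, 958163 mod 4 = 3; sign now +1
(958163/80227) = (75666/80227)   [reduce mod 80227]
75666 = 2^1·37833; (2/80227) = -1 since 80227 mod 8 = 3, so (75666/80227) = (-1)^1·(37833/80227); sign now -1
reciprocity: (37833/80227) = +1·(80227/37833) since 37833 mod 4 = 1, 80227 mod 4 = 3; sign now -1
(80227/37833) = (4561/37833)   [reduce mod 37833]
reciprocity: (4561/37833) = +1·(37833/4561) since 4561 mod 4 = 1, 37833 mod 4 = 1; sign now -1
(37833/4561) = (1345/4561)   [reduce mod 4561]
reciprocity: (1345/4561) = +1·(4561/1345) since 1345 mod 4 = 1, 4561 mod 4 = 1; sign now -1
(4561/1345) = (526/1345)   [reduce mod 1345]
526 = 2^1·263; (2/1345) = +1 since 1345 mod 8 = 1, so (526/1345) = (+1)^1·(263/1345); sign now -1
reciprocity: (263/1345) = +1·(1345/263) since 263 mod 4 = 3, 1345 mod 4 = 1; sign now -1
(1345/263) = (30/263)   [reduce mod 263]
30 = 2^1·15; (2/263) = +1 since 263 mod 8 = 7, so (30/263) = (+1)^1·(15/263); sign now -1
reciprocity: (15/263) = -1·(263/15) since 15 mod 4 = 3, 263 mod 4 = 3; sign now +1
(263/15) = (8/15)   [reduce mod 15]
8 = 2^3·1; (2/15) = +1 since 15 mod 8 = 7, so (8/15) = (+1)^3·(1/15); sign now +1
(1/15) = 1; final value = sign = +1

1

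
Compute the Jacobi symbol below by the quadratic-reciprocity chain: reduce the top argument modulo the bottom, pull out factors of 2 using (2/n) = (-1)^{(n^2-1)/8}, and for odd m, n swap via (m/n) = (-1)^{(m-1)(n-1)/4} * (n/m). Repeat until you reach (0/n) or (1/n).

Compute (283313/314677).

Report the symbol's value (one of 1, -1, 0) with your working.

-1

flip (283313/314677) -> (314677/283313): both odd, 283313 mod 4 = 1, 314677 mod 4 = 1, so the flip contributes +1; sign now +1
(314677/283313): 314677 mod 283313 = 31364, so (314677/283313) = (31364/283313)
factor out 2^2: 31364 = 2^2·7841; with 283313 mod 8 = 1, (2/283313) = +1; sign now +1; continue with (7841/283313)
flip (7841/283313) -> (283313/7841): both odd, 7841 mod 4 = 1, 283313 mod 4 = 1, so the flip contributes +1; sign now +1
(283313/7841): 283313 mod 7841 = 1037, so (283313/7841) = (1037/7841)
flip (1037/7841) -> (7841/1037): both odd, 1037 mod 4 = 1, 7841 mod 4 = 1, so the flip contributes +1; sign now +1
(7841/1037): 7841 mod 1037 = 582, so (7841/1037) = (582/1037)
factor out 2^1: 582 = 2^1·291; with 1037 mod 8 = 5, (2/1037) = -1; sign now -1; continue with (291/1037)
flip (291/1037) -> (1037/291): both odd, 291 mod 4 = 3, 1037 mod 4 = 1, so the flip contributes +1; sign now -1
(1037/291): 1037 mod 291 = 164, so (1037/291) = (164/291)
factor out 2^2: 164 = 2^2·41; with 291 mod 8 = 3, (2/291) = -1; sign now -1; continue with (41/291)
flip (41/291) -> (291/41): both odd, 41 mod 4 = 1, 291 mod 4 = 3, so the flip contributes +1; sign now -1
(291/41): 291 mod 41 = 4, so (291/41) = (4/41)
factor out 2^2: 4 = 2^2·1; with 41 mod 8 = 1, (2/41) = +1; sign now -1; continue with (1/41)
reached (1/41) = 1, so the symbol is -1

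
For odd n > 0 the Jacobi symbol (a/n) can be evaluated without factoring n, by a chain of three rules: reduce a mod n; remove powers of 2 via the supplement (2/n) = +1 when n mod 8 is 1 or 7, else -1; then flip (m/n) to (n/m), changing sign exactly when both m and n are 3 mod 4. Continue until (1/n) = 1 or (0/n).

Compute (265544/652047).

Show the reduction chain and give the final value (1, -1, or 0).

1

265544 = 2^3·33193; (2/652047) = +1 since 652047 mod 8 = 7, so (265544/652047) = (+1)^3·(33193/652047); sign now +1
reciprocity: (33193/652047) = +1·(652047/33193) since 33193 mod 4 = 1, 652047 mod 4 = 3; sign now +1
(652047/33193) = (21380/33193)   [reduce mod 33193]
21380 = 2^2·5345; (2/33193) = +1 since 33193 mod 8 = 1, so (21380/33193) = (+1)^2·(5345/33193); sign now +1
reciprocity: (5345/33193) = +1·(33193/5345) since 5345 mod 4 = 1, 33193 mod 4 = 1; sign now +1
(33193/5345) = (1123/5345)   [reduce mod 5345]
reciprocity: (1123/5345) = +1·(5345/1123) since 1123 mod 4 = 3, 5345 mod 4 = 1; sign now +1
(5345/1123) = (853/1123)   [reduce mod 1123]
reciprocity: (853/1123) = +1·(1123/853) since 853 mod 4 = 1, 1123 mod 4 = 3; sign now +1
(1123/853) = (270/853)   [reduce mod 853]
270 = 2^1·135; (2/853) = -1 since 853 mod 8 = 5, so (270/853) = (-1)^1·(135/853); sign now -1
reciprocity: (135/853) = +1·(853/135) since 135 mod 4 = 3, 853 mod 4 = 1; sign now -1
(853/135) = (43/135)   [reduce mod 135]
reciprocity: (43/135) = -1·(135/43) since 43 mod 4 = 3, 135 mod 4 = 3; sign now +1
(135/43) = (6/43)   [reduce mod 43]
6 = 2^1·3; (2/43) = -1 since 43 mod 8 = 3, so (6/43) = (-1)^1·(3/43); sign now -1
reciprocity: (3/43) = -1·(43/3) since 3 mod 4 = 3, 43 mod 4 = 3; sign now +1
(43/3) = (1/3)   [reduce mod 3]
(1/3) = 1; final value = sign = +1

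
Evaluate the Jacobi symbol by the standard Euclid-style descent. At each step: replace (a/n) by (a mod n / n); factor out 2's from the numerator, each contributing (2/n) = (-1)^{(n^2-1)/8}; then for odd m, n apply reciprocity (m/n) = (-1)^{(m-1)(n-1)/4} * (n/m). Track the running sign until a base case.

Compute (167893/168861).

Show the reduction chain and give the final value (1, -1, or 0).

0

reciprocity: (167893/168861) = +1·(168861/167893) since 167893 mod 4 = 1, 168861 mod 4 = 1; sign now +1
(168861/167893) = (968/167893)   [reduce mod 167893]
968 = 2^3·121; (2/167893) = -1 since 167893 mod 8 = 5, so (968/167893) = (-1)^3·(121/167893); sign now -1
reciprocity: (121/167893) = +1·(167893/121) since 121 mod 4 = 1, 167893 mod 4 = 1; sign now -1
(167893/121) = (66/121)   [reduce mod 121]
66 = 2^1·33; (2/121) = +1 since 121 mod 8 = 1, so (66/121) = (+1)^1·(33/121); sign now -1
reciprocity: (33/121) = +1·(121/33) since 33 mod 4 = 1, 121 mod 4 = 1; sign now -1
(121/33) = (22/33)   [reduce mod 33]
22 = 2^1·11; (2/33) = +1 since 33 mod 8 = 1, so (22/33) = (+1)^1·(11/33); sign now -1
reciprocity: (11/33) = +1·(33/11) since 11 mod 4 = 3, 33 mod 4 = 1; sign now -1
(33/11) = (0/11)   [reduce mod 11]
(0/11) = 0   [gcd(a, n) > 1]; final value = 0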